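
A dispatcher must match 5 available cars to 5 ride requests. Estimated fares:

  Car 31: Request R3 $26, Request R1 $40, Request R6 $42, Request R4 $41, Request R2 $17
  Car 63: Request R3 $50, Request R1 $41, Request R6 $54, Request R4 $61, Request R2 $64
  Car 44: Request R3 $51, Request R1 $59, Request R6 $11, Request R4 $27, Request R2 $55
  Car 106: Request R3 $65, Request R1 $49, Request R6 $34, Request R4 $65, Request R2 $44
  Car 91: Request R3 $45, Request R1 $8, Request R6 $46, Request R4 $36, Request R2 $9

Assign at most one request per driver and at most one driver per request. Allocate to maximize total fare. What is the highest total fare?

Maximum total: $275

This is a one-to-one assignment (maximum-weight bipartite matching).
Optimal: Car 31→Request R6 ($42), Car 63→Request R2 ($64), Car 44→Request R1 ($59), Car 106→Request R4 ($65), Car 91→Request R3 ($45) — total 42+64+59+65+45 = $275.
Row-greedy (each driver in turn takes its best remaining request) gives $266, worse by 9.
No other one-to-one assignment exceeds $275.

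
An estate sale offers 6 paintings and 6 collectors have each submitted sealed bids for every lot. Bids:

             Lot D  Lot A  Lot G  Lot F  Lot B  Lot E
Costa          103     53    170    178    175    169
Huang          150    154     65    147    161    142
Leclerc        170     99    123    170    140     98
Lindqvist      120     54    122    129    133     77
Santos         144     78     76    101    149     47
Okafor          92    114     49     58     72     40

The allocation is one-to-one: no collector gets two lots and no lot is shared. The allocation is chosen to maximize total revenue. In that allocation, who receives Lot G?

Lindqvist receives Lot G.

This is the linear assignment problem.
Optimal: Costa→Lot E ($169), Huang→Lot B ($161), Leclerc→Lot F ($170), Lindqvist→Lot G ($122), Santos→Lot D ($144), Okafor→Lot A ($114) — total 169+161+170+122+144+114 = $880.
Max-entry greedy (repeatedly take the single best remaining cell) gives $792, worse by 88.
Lindqvist's own top lot is Lot B ($133), but forcing Lindqvist→Lot B and reassigning the rest optimally gives only $873 — worse by 7.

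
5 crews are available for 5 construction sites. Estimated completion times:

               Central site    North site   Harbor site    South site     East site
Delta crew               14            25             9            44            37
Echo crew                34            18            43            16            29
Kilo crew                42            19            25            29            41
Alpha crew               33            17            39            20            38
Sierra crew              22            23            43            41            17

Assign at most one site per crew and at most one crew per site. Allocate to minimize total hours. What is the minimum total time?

Min total: 89 hours

Optimal: Delta crew→Central site (14 hours), Echo crew→South site (16 hours), Kilo crew→Harbor site (25 hours), Alpha crew→North site (17 hours), Sierra crew→East site (17 hours) — total 14+16+25+17+17 = 89 hours.
Min-entry greedy (repeatedly take the single cheapest remaining cell) gives 101 hours, worse by 12.
Every other assignment is strictly worse.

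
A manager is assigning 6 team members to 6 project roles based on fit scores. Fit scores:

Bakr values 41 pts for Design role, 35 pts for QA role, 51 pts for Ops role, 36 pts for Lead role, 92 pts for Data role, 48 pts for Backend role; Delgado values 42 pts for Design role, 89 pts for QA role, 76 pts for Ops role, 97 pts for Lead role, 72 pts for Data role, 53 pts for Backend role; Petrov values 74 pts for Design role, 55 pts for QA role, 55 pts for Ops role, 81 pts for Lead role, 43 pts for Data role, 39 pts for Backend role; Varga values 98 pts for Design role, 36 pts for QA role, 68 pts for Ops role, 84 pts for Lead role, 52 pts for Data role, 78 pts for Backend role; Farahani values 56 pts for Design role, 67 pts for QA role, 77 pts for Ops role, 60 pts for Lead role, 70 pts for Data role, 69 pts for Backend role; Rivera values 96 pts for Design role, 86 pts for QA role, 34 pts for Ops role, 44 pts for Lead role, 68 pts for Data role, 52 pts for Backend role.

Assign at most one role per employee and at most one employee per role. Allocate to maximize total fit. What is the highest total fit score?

Optimal: Bakr→Data role (92 pts), Delgado→QA role (89 pts), Petrov→Lead role (81 pts), Varga→Backend role (78 pts), Farahani→Ops role (77 pts), Rivera→Design role (96 pts) — total 92+89+81+78+77+96 = 513 pts.
Max-entry greedy (repeatedly take the single best remaining cell) gives 489 pts, worse by 24.
Swapping Rivera↔Delgado (Rivera→QA role 86 pts, Delgado→Design role 42 pts) loses 57.

Maximum total: 513 pts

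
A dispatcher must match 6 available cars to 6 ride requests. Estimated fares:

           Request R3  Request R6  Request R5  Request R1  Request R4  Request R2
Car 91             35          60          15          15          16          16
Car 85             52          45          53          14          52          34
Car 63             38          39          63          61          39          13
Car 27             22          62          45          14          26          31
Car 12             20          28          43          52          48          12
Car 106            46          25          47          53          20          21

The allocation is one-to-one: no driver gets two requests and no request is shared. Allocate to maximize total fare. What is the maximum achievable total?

Maximum total: $307

Optimal: Car 91→Request R6 ($60), Car 85→Request R3 ($52), Car 63→Request R5 ($63), Car 27→Request R2 ($31), Car 12→Request R4 ($48), Car 106→Request R1 ($53) — total 60+52+63+31+48+53 = $307.
Max-entry greedy (repeatedly take the single best remaining cell) gives $294, worse by 13.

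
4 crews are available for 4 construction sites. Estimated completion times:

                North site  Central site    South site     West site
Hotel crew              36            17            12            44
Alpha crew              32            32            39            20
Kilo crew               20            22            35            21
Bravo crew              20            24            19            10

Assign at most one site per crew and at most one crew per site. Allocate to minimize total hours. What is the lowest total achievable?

Minimum total: 74 hours

Optimal: Hotel crew→South site (12 hours), Alpha crew→Central site (32 hours), Kilo crew→North site (20 hours), Bravo crew→West site (10 hours) — total 12+32+20+10 = 74 hours.
Row-greedy (each crew in turn takes its cheapest remaining site) gives 76 hours, worse by 2.
Swapping Bravo crew↔Kilo crew (Bravo crew→North site 20 hours, Kilo crew→West site 21 hours) adds 11.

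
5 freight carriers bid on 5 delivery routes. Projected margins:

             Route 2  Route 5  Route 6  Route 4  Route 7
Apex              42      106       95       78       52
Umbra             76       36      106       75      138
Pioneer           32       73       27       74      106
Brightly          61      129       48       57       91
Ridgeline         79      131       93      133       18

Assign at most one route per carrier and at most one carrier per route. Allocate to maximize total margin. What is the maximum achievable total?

Maximum total: $539k

Treat this as an assignment problem: match each carrier to one route.
Optimal: Apex→Route 6 ($95k), Umbra→Route 2 ($76k), Pioneer→Route 7 ($106k), Brightly→Route 5 ($129k), Ridgeline→Route 4 ($133k) — total 95+76+106+129+133 = $539k.
Row-greedy (each carrier in turn takes its best remaining route) gives $472k, worse by 67.
Next-best assignment: Apex→Route 6, Umbra→Route 7, Pioneer→Route 2, Brightly→Route 5, Ridgeline→Route 4 = $527k.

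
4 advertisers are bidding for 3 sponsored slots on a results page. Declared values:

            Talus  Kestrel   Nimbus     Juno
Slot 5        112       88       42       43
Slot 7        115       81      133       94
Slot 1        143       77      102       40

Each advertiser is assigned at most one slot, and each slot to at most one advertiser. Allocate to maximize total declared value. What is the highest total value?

Maximum total: $364

This is a one-to-one assignment (maximum-weight bipartite matching).
Optimal: Kestrel→Slot 5 ($88), Nimbus→Slot 7 ($133), Talus→Slot 1 ($143) — total 88+133+143 = $364.
Column-greedy (each slot in turn goes to its best remaining advertiser) gives $322, worse by 42.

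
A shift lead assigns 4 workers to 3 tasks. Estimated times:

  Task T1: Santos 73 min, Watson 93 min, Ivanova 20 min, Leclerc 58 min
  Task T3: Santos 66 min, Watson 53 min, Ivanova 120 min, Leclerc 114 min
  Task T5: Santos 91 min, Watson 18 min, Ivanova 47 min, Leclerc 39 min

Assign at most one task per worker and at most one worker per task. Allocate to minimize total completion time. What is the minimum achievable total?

Treat this as an assignment problem: match each worker to one task.
Optimal: Ivanova→Task T1 (20 min), Santos→Task T3 (66 min), Watson→Task T5 (18 min) — total 20+66+18 = 104 min.
Column-greedy (each task in turn goes to its cheapest remaining worker) gives 112 min, worse by 8.
Next-best assignment: Ivanova→Task T1, Watson→Task T3, Leclerc→Task T5 = 112 min.

Min total: 104 min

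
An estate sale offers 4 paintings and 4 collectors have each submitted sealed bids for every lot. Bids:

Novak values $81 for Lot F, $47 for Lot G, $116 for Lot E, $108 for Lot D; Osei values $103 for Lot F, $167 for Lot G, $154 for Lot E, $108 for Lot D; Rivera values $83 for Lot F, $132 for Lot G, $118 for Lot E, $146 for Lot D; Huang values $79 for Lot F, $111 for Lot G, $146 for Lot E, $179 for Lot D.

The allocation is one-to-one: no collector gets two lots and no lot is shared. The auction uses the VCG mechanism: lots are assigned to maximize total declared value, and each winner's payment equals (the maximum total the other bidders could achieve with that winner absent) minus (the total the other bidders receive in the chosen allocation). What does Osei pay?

Efficient allocation: Novak→Lot F ($81), Osei→Lot E ($154), Rivera→Lot G ($132), Huang→Lot D ($179); total welfare W = $546.
Osei receives Lot E at value $154, so the others get W − 154 = $392.
Without Osei: best allocation of the remaining 3 bidders over all 4 lots is Novak→Lot E ($116), Rivera→Lot G ($132), Huang→Lot D ($179), total $427.
VCG payment = (others' best without Osei) − (others' welfare with Osei) = 427 − 392 = $35.

Osei pays $35.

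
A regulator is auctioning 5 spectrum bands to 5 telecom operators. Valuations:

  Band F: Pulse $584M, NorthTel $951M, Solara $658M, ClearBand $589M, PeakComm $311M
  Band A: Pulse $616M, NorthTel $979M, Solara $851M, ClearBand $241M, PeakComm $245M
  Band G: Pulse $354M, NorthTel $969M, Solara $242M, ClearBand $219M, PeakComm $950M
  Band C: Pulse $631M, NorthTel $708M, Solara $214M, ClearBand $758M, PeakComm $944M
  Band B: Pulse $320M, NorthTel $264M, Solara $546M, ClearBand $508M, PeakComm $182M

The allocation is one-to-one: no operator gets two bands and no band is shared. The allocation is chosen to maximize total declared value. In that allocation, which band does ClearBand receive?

This is the linear assignment problem.
Optimal: Pulse→Band C ($631M), NorthTel→Band F ($951M), Solara→Band A ($851M), ClearBand→Band B ($508M), PeakComm→Band G ($950M) — total 631+951+851+508+950 = $3891M.
Max-entry greedy (repeatedly take the single best remaining cell) gives $3665M, worse by 226.
Next-best assignment: Pulse→Band F, NorthTel→Band G, Solara→Band A, ClearBand→Band B, PeakComm→Band C = $3856M.
ClearBand's own top band is Band C ($758M), but forcing ClearBand→Band C and reassigning the rest optimally gives only $3830M — worse by 61.

ClearBand receives Band B.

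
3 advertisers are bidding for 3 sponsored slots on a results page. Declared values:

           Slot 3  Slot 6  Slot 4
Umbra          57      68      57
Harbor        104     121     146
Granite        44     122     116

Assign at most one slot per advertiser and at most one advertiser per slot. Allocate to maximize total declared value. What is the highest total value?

This is the linear assignment problem.
Optimal: Umbra→Slot 3 ($57), Harbor→Slot 4 ($146), Granite→Slot 6 ($122) — total 57+146+122 = $325.
Column-greedy (each slot in turn goes to its best remaining advertiser) gives $283, worse by 42.
Swapping Granite↔Umbra (Granite→Slot 3 $44, Umbra→Slot 6 $68) loses 67.

Max total: $325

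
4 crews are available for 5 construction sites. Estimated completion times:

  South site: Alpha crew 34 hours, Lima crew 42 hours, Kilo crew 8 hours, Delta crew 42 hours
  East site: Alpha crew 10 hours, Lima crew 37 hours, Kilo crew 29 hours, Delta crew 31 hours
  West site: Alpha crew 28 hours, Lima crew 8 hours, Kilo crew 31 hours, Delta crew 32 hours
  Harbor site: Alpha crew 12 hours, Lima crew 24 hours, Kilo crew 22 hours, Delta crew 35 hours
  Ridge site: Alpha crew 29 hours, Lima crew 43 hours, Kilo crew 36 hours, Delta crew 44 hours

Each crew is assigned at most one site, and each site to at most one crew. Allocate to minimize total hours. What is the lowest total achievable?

Minimum total: 59 hours

Optimal: Alpha crew→Harbor site (12 hours), Lima crew→West site (8 hours), Kilo crew→South site (8 hours), Delta crew→East site (31 hours) — total 12+8+8+31 = 59 hours.
Row-greedy (each crew in turn takes its cheapest remaining site) gives 61 hours, worse by 2.
Next-best assignment: Alpha crew→East site, Lima crew→West site, Kilo crew→South site, Delta crew→Harbor site = 61 hours.
Checked against all permutations: 59 hours is optimal.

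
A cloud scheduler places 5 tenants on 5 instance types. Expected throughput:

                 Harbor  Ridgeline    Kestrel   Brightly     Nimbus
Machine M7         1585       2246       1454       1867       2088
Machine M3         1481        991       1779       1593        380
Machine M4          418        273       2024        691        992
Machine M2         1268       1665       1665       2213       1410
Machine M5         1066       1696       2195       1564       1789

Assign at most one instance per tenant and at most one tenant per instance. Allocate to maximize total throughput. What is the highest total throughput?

Optimal: Harbor→Machine M3 (1481 ops/s), Ridgeline→Machine M7 (2246 ops/s), Kestrel→Machine M4 (2024 ops/s), Brightly→Machine M2 (2213 ops/s), Nimbus→Machine M5 (1789 ops/s) — total 1481+2246+2024+2213+1789 = 9753 ops/s.
Max-entry greedy (repeatedly take the single best remaining cell) gives 9127 ops/s, worse by 626.
Checked against all permutations: 9753 ops/s is optimal.

Maximum total: 9753 ops/s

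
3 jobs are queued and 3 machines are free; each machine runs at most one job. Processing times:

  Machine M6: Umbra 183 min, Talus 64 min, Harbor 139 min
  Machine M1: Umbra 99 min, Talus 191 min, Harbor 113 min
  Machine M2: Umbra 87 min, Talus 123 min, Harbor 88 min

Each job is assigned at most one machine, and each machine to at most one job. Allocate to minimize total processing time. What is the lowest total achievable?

Optimal: Umbra→Machine M1 (99 min), Talus→Machine M6 (64 min), Harbor→Machine M2 (88 min) — total 99+64+88 = 251 min.

Minimum total: 251 min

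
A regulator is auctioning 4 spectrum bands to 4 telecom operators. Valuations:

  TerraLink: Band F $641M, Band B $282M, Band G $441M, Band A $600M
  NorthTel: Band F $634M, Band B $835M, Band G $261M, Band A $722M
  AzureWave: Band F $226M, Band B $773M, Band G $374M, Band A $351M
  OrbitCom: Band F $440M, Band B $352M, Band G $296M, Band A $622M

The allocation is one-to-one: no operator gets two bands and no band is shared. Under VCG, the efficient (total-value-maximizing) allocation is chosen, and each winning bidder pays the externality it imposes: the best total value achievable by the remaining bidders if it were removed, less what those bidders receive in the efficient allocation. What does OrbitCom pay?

OrbitCom pays $286M.

Efficient allocation: TerraLink→Band F ($641M), NorthTel→Band B ($835M), AzureWave→Band G ($374M), OrbitCom→Band A ($622M); total welfare W = $2472M.
OrbitCom receives Band A at value $622M, so the others get W − 622 = $1850M.
Without OrbitCom: best allocation of the remaining 3 bidders over all 4 bands is TerraLink→Band F ($641M), NorthTel→Band A ($722M), AzureWave→Band B ($773M), total $2136M.
VCG payment = (others' best without OrbitCom) − (others' welfare with OrbitCom) = 2136 − 1850 = $286M.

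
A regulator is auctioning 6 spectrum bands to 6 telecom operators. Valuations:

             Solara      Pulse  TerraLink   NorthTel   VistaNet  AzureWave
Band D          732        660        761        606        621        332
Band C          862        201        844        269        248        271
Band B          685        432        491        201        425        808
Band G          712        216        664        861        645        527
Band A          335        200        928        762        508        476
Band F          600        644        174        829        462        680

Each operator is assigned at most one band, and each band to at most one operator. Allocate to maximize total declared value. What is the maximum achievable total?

This is a one-to-one assignment (maximum-weight bipartite matching).
Optimal: Solara→Band C ($862M), Pulse→Band D ($660M), TerraLink→Band A ($928M), NorthTel→Band F ($829M), VistaNet→Band G ($645M), AzureWave→Band B ($808M) — total 862+660+928+829+645+808 = $4732M.
Checked against all permutations: $4732M is optimal.

Max total: $4732M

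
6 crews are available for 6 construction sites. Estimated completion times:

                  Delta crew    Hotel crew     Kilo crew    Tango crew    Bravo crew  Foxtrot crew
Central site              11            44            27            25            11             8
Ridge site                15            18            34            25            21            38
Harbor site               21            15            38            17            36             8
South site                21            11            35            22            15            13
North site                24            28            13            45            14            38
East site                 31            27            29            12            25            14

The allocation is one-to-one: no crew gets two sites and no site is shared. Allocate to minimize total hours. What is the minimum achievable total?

Optimal: Delta crew→Ridge site (15 hours), Hotel crew→South site (11 hours), Kilo crew→North site (13 hours), Tango crew→East site (12 hours), Bravo crew→Central site (11 hours), Foxtrot crew→Harbor site (8 hours) — total 15+11+13+12+11+8 = 70 hours.
Column-greedy (each site in turn goes to its cheapest remaining crew) gives 78 hours, worse by 8.

Minimum total: 70 hours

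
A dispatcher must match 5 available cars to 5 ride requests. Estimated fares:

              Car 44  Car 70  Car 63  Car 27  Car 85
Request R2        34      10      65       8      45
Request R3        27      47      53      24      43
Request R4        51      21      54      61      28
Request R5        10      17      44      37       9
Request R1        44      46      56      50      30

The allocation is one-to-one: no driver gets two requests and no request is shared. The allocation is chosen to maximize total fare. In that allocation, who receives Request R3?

Treat this as an assignment problem: match each driver to one request.
Optimal: Car 44→Request R4 ($51), Car 70→Request R1 ($46), Car 63→Request R2 ($65), Car 27→Request R5 ($37), Car 85→Request R3 ($43) — total 51+46+65+37+43 = $242.
Column-greedy (each request in turn goes to its best remaining driver) gives $213, worse by 29.
Car 85's own top request is Request R2 ($45), but forcing Car 85→Request R2 and reassigning the rest optimally gives only $241 — worse by 1.

Car 85 receives Request R3.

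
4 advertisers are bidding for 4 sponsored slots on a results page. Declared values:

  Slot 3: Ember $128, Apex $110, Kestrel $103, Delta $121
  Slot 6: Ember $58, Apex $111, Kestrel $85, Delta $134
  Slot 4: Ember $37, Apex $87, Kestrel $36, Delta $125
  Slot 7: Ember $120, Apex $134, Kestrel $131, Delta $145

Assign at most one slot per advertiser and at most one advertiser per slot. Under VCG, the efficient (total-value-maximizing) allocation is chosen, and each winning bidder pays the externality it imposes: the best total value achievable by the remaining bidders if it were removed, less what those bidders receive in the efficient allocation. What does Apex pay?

Apex pays $9.

Efficient allocation: Ember→Slot 3 ($128), Apex→Slot 6 ($111), Kestrel→Slot 7 ($131), Delta→Slot 4 ($125); total welfare W = $495.
Apex receives Slot 6 at value $111, so the others get W − 111 = $384.
Without Apex: best allocation of the remaining 3 bidders over all 4 slots is Ember→Slot 3 ($128), Kestrel→Slot 7 ($131), Delta→Slot 6 ($134), total $393.
VCG payment = (others' best without Apex) − (others' welfare with Apex) = 393 − 384 = $9.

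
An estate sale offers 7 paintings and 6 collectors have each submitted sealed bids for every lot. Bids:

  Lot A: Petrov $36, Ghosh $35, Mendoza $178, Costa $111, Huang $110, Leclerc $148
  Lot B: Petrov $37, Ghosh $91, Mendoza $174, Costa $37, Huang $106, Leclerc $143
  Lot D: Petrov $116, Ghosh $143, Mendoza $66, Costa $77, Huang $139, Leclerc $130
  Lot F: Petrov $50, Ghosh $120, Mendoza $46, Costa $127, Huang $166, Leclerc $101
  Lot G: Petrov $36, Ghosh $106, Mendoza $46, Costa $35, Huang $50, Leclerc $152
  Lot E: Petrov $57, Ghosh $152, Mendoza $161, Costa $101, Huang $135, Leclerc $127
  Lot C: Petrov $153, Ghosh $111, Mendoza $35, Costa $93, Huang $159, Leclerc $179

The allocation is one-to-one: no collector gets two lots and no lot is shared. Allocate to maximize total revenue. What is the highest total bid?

Optimal: Petrov→Lot C ($153), Ghosh→Lot E ($152), Mendoza→Lot B ($174), Costa→Lot A ($111), Huang→Lot F ($166), Leclerc→Lot G ($152) — total 153+152+174+111+166+152 = $908.
Row-greedy (each collector in turn takes its best remaining lot) gives $901, worse by 7.
No other one-to-one assignment exceeds $908.

Max total: $908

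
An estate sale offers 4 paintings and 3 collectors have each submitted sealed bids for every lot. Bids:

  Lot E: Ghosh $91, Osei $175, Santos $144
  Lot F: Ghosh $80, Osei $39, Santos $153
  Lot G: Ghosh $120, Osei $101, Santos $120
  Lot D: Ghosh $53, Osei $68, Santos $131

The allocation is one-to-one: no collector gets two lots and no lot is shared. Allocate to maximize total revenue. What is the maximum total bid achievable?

Max total: $448

This is a one-to-one assignment (maximum-weight bipartite matching).
Optimal: Ghosh→Lot G ($120), Osei→Lot E ($175), Santos→Lot F ($153) — total 120+175+153 = $448.
Checked against all permutations: $448 is optimal.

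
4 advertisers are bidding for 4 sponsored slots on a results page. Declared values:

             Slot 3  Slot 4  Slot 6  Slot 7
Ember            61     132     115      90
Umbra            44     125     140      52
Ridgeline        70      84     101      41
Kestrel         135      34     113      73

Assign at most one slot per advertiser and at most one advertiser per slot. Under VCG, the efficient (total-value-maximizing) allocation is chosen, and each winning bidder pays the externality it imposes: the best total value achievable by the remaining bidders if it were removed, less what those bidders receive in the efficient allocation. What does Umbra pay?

Efficient allocation: Ember→Slot 7 ($90), Umbra→Slot 4 ($125), Ridgeline→Slot 6 ($101), Kestrel→Slot 3 ($135); total welfare W = $451.
Umbra receives Slot 4 at value $125, so the others get W − 125 = $326.
Without Umbra: best allocation of the remaining 3 bidders over all 4 slots is Ember→Slot 4 ($132), Ridgeline→Slot 6 ($101), Kestrel→Slot 3 ($135), total $368.
VCG payment = (others' best without Umbra) − (others' welfare with Umbra) = 368 − 326 = $42.

Umbra pays $42.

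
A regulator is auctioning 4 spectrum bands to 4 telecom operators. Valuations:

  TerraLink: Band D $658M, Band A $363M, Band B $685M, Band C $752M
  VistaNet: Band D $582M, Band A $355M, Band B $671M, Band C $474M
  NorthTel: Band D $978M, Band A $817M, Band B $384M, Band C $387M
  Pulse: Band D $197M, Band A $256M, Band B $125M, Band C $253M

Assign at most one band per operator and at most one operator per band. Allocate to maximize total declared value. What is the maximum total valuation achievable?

This is a one-to-one assignment (maximum-weight bipartite matching).
Optimal: TerraLink→Band C ($752M), VistaNet→Band B ($671M), NorthTel→Band D ($978M), Pulse→Band A ($256M) — total 752+671+978+256 = $2657M.

Max total: $2657M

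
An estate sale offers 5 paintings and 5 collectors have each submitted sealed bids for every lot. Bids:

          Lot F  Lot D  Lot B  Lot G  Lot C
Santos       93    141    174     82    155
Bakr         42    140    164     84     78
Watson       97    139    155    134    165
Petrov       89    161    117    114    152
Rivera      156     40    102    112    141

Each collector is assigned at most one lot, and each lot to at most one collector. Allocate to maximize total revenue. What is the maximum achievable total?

Maximum total: $770

This is the linear assignment problem.
Optimal: Santos→Lot C ($155), Bakr→Lot B ($164), Watson→Lot G ($134), Petrov→Lot D ($161), Rivera→Lot F ($156) — total 155+164+134+161+156 = $770.
Column-greedy (each lot in turn goes to its best remaining collector) gives $703, worse by 67.
No other one-to-one assignment exceeds $770.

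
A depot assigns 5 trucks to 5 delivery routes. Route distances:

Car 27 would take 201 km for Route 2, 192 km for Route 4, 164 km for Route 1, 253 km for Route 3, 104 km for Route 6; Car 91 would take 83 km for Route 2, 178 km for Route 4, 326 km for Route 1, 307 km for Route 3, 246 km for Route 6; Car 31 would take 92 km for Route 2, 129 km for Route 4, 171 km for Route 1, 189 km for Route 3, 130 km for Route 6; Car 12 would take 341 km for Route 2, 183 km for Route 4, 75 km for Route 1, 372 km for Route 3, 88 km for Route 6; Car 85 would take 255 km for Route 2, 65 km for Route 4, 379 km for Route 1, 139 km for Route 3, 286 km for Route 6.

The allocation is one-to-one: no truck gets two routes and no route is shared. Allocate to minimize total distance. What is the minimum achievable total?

Optimal: Car 27→Route 6 (104 km), Car 91→Route 2 (83 km), Car 31→Route 3 (189 km), Car 12→Route 1 (75 km), Car 85→Route 4 (65 km) — total 104+83+189+75+65 = 516 km.
Next-best assignment: Car 27→Route 6, Car 91→Route 2, Car 31→Route 4, Car 12→Route 1, Car 85→Route 3 = 530 km.
Swapping Car 91↔Car 27 (Car 91→Route 6 246 km, Car 27→Route 2 201 km) adds 260.

Minimum total: 516 km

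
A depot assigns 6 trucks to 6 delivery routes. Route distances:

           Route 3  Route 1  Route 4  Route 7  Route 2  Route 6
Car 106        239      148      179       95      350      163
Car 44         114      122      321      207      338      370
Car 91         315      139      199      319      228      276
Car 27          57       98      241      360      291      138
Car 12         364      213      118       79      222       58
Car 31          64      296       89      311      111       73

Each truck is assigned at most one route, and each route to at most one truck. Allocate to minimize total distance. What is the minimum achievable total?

Minimum total: 642 km

This is the linear assignment problem.
Optimal: Car 106→Route 7 (95 km), Car 44→Route 1 (122 km), Car 91→Route 4 (199 km), Car 27→Route 3 (57 km), Car 12→Route 6 (58 km), Car 31→Route 2 (111 km) — total 95+122+199+57+58+111 = 642 km.
Row-greedy (each truck in turn takes its cheapest remaining route) gives 715 km, worse by 73.
Next-best assignment: Car 106→Route 7, Car 44→Route 1, Car 91→Route 2, Car 27→Route 3, Car 12→Route 6, Car 31→Route 4 = 649 km.
Every other assignment is strictly worse.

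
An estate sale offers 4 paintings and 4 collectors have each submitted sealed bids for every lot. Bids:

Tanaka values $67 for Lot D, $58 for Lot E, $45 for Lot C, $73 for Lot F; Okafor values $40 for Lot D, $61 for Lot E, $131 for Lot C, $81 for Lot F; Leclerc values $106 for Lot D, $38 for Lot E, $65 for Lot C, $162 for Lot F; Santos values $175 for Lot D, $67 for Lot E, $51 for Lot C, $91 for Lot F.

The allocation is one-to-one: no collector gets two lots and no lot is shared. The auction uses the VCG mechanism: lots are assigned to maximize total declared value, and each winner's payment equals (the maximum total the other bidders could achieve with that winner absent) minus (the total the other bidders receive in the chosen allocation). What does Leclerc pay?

Leclerc pays $15.

Efficient allocation: Tanaka→Lot E ($58), Okafor→Lot C ($131), Leclerc→Lot F ($162), Santos→Lot D ($175); total welfare W = $526.
Leclerc receives Lot F at value $162, so the others get W − 162 = $364.
Without Leclerc: best allocation of the remaining 3 bidders over all 4 lots is Tanaka→Lot F ($73), Okafor→Lot C ($131), Santos→Lot D ($175), total $379.
VCG payment = (others' best without Leclerc) − (others' welfare with Leclerc) = 379 − 364 = $15.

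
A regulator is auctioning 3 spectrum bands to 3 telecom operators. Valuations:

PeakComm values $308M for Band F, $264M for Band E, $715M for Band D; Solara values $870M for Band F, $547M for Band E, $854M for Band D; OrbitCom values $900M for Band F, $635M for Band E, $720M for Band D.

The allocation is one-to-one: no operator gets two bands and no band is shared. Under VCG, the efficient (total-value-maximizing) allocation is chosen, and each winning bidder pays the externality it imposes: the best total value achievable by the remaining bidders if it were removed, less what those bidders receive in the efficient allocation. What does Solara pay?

Efficient allocation: PeakComm→Band D ($715M), Solara→Band F ($870M), OrbitCom→Band E ($635M); total welfare W = $2220M.
Solara receives Band F at value $870M, so the others get W − 870 = $1350M.
Without Solara: best allocation of the remaining 2 bidders over all 3 bands is PeakComm→Band D ($715M), OrbitCom→Band F ($900M), total $1615M.
VCG payment = (others' best without Solara) − (others' welfare with Solara) = 1615 − 1350 = $265M.

Solara pays $265M.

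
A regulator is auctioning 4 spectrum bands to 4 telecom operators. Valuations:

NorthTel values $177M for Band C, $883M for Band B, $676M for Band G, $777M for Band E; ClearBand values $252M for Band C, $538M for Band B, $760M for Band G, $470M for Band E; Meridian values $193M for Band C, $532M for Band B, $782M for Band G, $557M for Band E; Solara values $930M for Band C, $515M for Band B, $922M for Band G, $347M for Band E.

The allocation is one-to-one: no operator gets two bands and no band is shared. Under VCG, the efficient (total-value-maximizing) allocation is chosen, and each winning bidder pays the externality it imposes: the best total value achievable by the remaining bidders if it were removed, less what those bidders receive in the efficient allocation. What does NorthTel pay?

NorthTel pays $3M.

Efficient allocation: NorthTel→Band B ($883M), ClearBand→Band G ($760M), Meridian→Band E ($557M), Solara→Band C ($930M); total welfare W = $3130M.
NorthTel receives Band B at value $883M, so the others get W − 883 = $2247M.
Without NorthTel: best allocation of the remaining 3 bidders over all 4 bands is ClearBand→Band B ($538M), Meridian→Band G ($782M), Solara→Band C ($930M), total $2250M.
VCG payment = (others' best without NorthTel) − (others' welfare with NorthTel) = 2250 − 2247 = $3M.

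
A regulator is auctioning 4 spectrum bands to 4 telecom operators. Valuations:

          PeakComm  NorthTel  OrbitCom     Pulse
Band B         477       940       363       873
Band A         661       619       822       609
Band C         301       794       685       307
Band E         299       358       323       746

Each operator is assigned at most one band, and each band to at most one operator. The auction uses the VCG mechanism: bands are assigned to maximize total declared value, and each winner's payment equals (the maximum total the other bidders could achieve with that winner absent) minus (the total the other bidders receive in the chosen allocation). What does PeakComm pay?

Efficient allocation: PeakComm→Band A ($661M), NorthTel→Band B ($940M), OrbitCom→Band C ($685M), Pulse→Band E ($746M); total welfare W = $3032M.
PeakComm receives Band A at value $661M, so the others get W − 661 = $2371M.
Without PeakComm: best allocation of the remaining 3 bidders over all 4 bands is NorthTel→Band B ($940M), OrbitCom→Band A ($822M), Pulse→Band E ($746M), total $2508M.
VCG payment = (others' best without PeakComm) − (others' welfare with PeakComm) = 2508 − 2371 = $137M.

PeakComm pays $137M.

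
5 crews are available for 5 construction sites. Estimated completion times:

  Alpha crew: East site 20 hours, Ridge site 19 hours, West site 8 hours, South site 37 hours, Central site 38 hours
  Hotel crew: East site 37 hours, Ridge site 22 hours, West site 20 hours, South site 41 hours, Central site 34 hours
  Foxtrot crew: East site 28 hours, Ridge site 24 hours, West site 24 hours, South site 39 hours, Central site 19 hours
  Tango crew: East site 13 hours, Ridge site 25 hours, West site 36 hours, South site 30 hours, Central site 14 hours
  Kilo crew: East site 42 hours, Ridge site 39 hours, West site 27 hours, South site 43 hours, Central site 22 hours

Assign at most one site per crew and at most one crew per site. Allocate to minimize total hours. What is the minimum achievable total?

Min total: 104 hours

Optimal: Alpha crew→West site (8 hours), Hotel crew→Ridge site (22 hours), Foxtrot crew→South site (39 hours), Tango crew→East site (13 hours), Kilo crew→Central site (22 hours) — total 8+22+39+13+22 = 104 hours.
Row-greedy (each crew in turn takes its cheapest remaining site) gives 105 hours, worse by 1.
Checked against all permutations: 104 hours is optimal.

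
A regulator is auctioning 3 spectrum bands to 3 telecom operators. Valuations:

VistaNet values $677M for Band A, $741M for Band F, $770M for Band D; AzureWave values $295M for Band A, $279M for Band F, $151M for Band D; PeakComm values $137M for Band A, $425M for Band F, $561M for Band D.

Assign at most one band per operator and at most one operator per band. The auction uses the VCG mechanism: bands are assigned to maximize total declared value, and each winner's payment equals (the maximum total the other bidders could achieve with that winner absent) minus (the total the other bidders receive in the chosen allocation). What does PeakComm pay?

PeakComm pays $29M.

Efficient allocation: VistaNet→Band F ($741M), AzureWave→Band A ($295M), PeakComm→Band D ($561M); total welfare W = $1597M.
PeakComm receives Band D at value $561M, so the others get W − 561 = $1036M.
Without PeakComm: best allocation of the remaining 2 bidders over all 3 bands is VistaNet→Band D ($770M), AzureWave→Band A ($295M), total $1065M.
VCG payment = (others' best without PeakComm) − (others' welfare with PeakComm) = 1065 − 1036 = $29M.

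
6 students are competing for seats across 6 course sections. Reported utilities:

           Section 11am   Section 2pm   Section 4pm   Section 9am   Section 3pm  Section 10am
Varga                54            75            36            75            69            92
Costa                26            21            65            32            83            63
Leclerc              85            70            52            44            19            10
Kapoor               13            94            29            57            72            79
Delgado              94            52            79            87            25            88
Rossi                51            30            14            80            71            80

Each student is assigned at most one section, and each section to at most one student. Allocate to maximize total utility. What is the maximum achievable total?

Optimal: Varga→Section 10am (92 points), Costa→Section 3pm (83 points), Leclerc→Section 11am (85 points), Kapoor→Section 2pm (94 points), Delgado→Section 4pm (79 points), Rossi→Section 9am (80 points) — total 92+83+85+94+79+80 = 513 points.
Row-greedy (each student in turn takes its best remaining section) gives 455 points, worse by 58.
Checked against all permutations: 513 points is optimal.

Maximum total: 513 points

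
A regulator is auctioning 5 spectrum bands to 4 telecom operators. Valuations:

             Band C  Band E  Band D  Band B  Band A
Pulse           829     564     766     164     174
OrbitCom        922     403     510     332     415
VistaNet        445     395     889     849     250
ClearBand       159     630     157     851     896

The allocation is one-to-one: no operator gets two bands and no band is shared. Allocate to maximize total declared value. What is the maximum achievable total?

Optimal: Pulse→Band D ($766M), OrbitCom→Band C ($922M), VistaNet→Band B ($849M), ClearBand→Band A ($896M) — total 766+922+849+896 = $3433M.
Max-entry greedy (repeatedly take the single best remaining cell) gives $3271M, worse by 162.
Next-best assignment: Pulse→Band E, OrbitCom→Band C, VistaNet→Band D, ClearBand→Band A = $3271M.

Max total: $3433M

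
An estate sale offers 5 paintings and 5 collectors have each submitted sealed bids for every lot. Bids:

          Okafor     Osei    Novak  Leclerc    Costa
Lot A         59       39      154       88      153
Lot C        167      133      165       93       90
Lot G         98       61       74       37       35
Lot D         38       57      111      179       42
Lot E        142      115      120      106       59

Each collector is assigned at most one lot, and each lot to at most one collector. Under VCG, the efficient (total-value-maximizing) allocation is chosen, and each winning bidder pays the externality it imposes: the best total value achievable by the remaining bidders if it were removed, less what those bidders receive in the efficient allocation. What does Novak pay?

Efficient allocation: Okafor→Lot G ($98), Osei→Lot E ($115), Novak→Lot C ($165), Leclerc→Lot D ($179), Costa→Lot A ($153); total welfare W = $710.
Novak receives Lot C at value $165, so the others get W − 165 = $545.
Without Novak: best allocation of the remaining 4 bidders over all 5 lots is Okafor→Lot C ($167), Osei→Lot E ($115), Leclerc→Lot D ($179), Costa→Lot A ($153), total $614.
VCG payment = (others' best without Novak) − (others' welfare with Novak) = 614 − 545 = $69.

Novak pays $69.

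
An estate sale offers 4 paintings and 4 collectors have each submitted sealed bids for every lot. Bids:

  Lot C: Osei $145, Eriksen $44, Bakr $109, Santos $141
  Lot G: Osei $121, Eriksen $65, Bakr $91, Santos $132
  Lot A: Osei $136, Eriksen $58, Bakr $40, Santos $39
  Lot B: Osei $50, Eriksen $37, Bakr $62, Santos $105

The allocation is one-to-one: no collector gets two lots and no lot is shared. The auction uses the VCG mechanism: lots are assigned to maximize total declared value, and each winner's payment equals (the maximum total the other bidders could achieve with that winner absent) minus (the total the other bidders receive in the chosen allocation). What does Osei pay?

Efficient allocation: Osei→Lot A ($136), Eriksen→Lot G ($65), Bakr→Lot C ($109), Santos→Lot B ($105); total welfare W = $415.
Osei receives Lot A at value $136, so the others get W − 136 = $279.
Without Osei: best allocation of the remaining 3 bidders over all 4 lots is Eriksen→Lot A ($58), Bakr→Lot C ($109), Santos→Lot G ($132), total $299.
VCG payment = (others' best without Osei) − (others' welfare with Osei) = 299 − 279 = $20.

Osei pays $20.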